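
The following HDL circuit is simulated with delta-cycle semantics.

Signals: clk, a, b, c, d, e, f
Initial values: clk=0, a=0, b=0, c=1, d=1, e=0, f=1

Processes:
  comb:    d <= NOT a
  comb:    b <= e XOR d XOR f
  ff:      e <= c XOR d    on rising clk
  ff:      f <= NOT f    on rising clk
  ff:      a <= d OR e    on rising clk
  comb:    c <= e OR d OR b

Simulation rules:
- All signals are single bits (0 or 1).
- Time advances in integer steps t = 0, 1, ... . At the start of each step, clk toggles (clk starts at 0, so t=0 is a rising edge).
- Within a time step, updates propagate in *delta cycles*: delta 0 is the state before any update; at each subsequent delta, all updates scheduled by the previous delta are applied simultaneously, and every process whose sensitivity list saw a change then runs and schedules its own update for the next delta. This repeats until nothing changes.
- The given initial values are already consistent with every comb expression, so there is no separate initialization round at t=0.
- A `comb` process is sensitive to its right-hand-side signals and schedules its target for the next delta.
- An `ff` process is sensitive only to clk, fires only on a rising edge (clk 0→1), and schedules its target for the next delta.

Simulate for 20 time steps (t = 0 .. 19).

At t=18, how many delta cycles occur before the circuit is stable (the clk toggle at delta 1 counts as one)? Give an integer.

t0.Δ0 a=0 f=1 d=1 clk=0 b=0 e=0 c=1
t0.Δ1 a=0 f=1 d=1 clk=1 b=0 e=0 c=1
t0.Δ2 a=1 f=0 d=1 clk=1 b=0 e=0 c=1
t0.Δ3 a=1 f=0 d=0 clk=1 b=1 e=0 c=1
t0.Δ4 a=1 f=0 d=0 clk=1 b=0 e=0 c=1
t0.Δ5 a=1 f=0 d=0 clk=1 b=0 e=0 c=0
t1.Δ0 a=1 f=0 d=0 clk=1 b=0 e=0 c=0
t1.Δ1 a=1 f=0 d=0 clk=0 b=0 e=0 c=0
t2.Δ0 a=1 f=0 d=0 clk=0 b=0 e=0 c=0
t2.Δ1 a=1 f=0 d=0 clk=1 b=0 e=0 c=0
t2.Δ2 a=0 f=1 d=0 clk=1 b=0 e=0 c=0
t2.Δ3 a=0 f=1 d=1 clk=1 b=1 e=0 c=0
t2.Δ4 a=0 f=1 d=1 clk=1 b=0 e=0 c=1
t3.Δ0 a=0 f=1 d=1 clk=1 b=0 e=0 c=1
t3.Δ1 a=0 f=1 d=1 clk=0 b=0 e=0 c=1
t4.Δ0 a=0 f=1 d=1 clk=0 b=0 e=0 c=1
t4.Δ1 a=0 f=1 d=1 clk=1 b=0 e=0 c=1
t4.Δ2 a=1 f=0 d=1 clk=1 b=0 e=0 c=1
t4.Δ3 a=1 f=0 d=0 clk=1 b=1 e=0 c=1
t4.Δ4 a=1 f=0 d=0 clk=1 b=0 e=0 c=1
t4.Δ5 a=1 f=0 d=0 clk=1 b=0 e=0 c=0
t5.Δ0 a=1 f=0 d=0 clk=1 b=0 e=0 c=0
t5.Δ1 a=1 f=0 d=0 clk=0 b=0 e=0 c=0
t6.Δ0 a=1 f=0 d=0 clk=0 b=0 e=0 c=0
t6.Δ1 a=1 f=0 d=0 clk=1 b=0 e=0 c=0
t6.Δ2 a=0 f=1 d=0 clk=1 b=0 e=0 c=0
t6.Δ3 a=0 f=1 d=1 clk=1 b=1 e=0 c=0
t6.Δ4 a=0 f=1 d=1 clk=1 b=0 e=0 c=1
t7.Δ0 a=0 f=1 d=1 clk=1 b=0 e=0 c=1
t7.Δ1 a=0 f=1 d=1 clk=0 b=0 e=0 c=1
t8.Δ0 a=0 f=1 d=1 clk=0 b=0 e=0 c=1
t8.Δ1 a=0 f=1 d=1 clk=1 b=0 e=0 c=1
t8.Δ2 a=1 f=0 d=1 clk=1 b=0 e=0 c=1
t8.Δ3 a=1 f=0 d=0 clk=1 b=1 e=0 c=1
t8.Δ4 a=1 f=0 d=0 clk=1 b=0 e=0 c=1
t8.Δ5 a=1 f=0 d=0 clk=1 b=0 e=0 c=0
t9.Δ0 a=1 f=0 d=0 clk=1 b=0 e=0 c=0
t9.Δ1 a=1 f=0 d=0 clk=0 b=0 e=0 c=0
t10.Δ0 a=1 f=0 d=0 clk=0 b=0 e=0 c=0
t10.Δ1 a=1 f=0 d=0 clk=1 b=0 e=0 c=0
t10.Δ2 a=0 f=1 d=0 clk=1 b=0 e=0 c=0
t10.Δ3 a=0 f=1 d=1 clk=1 b=1 e=0 c=0
t10.Δ4 a=0 f=1 d=1 clk=1 b=0 e=0 c=1
t11.Δ0 a=0 f=1 d=1 clk=1 b=0 e=0 c=1
t11.Δ1 a=0 f=1 d=1 clk=0 b=0 e=0 c=1
t12.Δ0 a=0 f=1 d=1 clk=0 b=0 e=0 c=1
t12.Δ1 a=0 f=1 d=1 clk=1 b=0 e=0 c=1
t12.Δ2 a=1 f=0 d=1 clk=1 b=0 e=0 c=1
t12.Δ3 a=1 f=0 d=0 clk=1 b=1 e=0 c=1
t12.Δ4 a=1 f=0 d=0 clk=1 b=0 e=0 c=1
t12.Δ5 a=1 f=0 d=0 clk=1 b=0 e=0 c=0
t13.Δ0 a=1 f=0 d=0 clk=1 b=0 e=0 c=0
t13.Δ1 a=1 f=0 d=0 clk=0 b=0 e=0 c=0
t14.Δ0 a=1 f=0 d=0 clk=0 b=0 e=0 c=0
t14.Δ1 a=1 f=0 d=0 clk=1 b=0 e=0 c=0
t14.Δ2 a=0 f=1 d=0 clk=1 b=0 e=0 c=0
t14.Δ3 a=0 f=1 d=1 clk=1 b=1 e=0 c=0
t14.Δ4 a=0 f=1 d=1 clk=1 b=0 e=0 c=1
t15.Δ0 a=0 f=1 d=1 clk=1 b=0 e=0 c=1
t15.Δ1 a=0 f=1 d=1 clk=0 b=0 e=0 c=1
t16.Δ0 a=0 f=1 d=1 clk=0 b=0 e=0 c=1
t16.Δ1 a=0 f=1 d=1 clk=1 b=0 e=0 c=1
t16.Δ2 a=1 f=0 d=1 clk=1 b=0 e=0 c=1
t16.Δ3 a=1 f=0 d=0 clk=1 b=1 e=0 c=1
t16.Δ4 a=1 f=0 d=0 clk=1 b=0 e=0 c=1
t16.Δ5 a=1 f=0 d=0 clk=1 b=0 e=0 c=0
t17.Δ0 a=1 f=0 d=0 clk=1 b=0 e=0 c=0
t17.Δ1 a=1 f=0 d=0 clk=0 b=0 e=0 c=0
t18.Δ0 a=1 f=0 d=0 clk=0 b=0 e=0 c=0
t18.Δ1 a=1 f=0 d=0 clk=1 b=0 e=0 c=0
t18.Δ2 a=0 f=1 d=0 clk=1 b=0 e=0 c=0
t18.Δ3 a=0 f=1 d=1 clk=1 b=1 e=0 c=0
t18.Δ4 a=0 f=1 d=1 clk=1 b=0 e=0 c=1
t19.Δ0 a=0 f=1 d=1 clk=1 b=0 e=0 c=1
t19.Δ1 a=0 f=1 d=1 clk=0 b=0 e=0 c=1

4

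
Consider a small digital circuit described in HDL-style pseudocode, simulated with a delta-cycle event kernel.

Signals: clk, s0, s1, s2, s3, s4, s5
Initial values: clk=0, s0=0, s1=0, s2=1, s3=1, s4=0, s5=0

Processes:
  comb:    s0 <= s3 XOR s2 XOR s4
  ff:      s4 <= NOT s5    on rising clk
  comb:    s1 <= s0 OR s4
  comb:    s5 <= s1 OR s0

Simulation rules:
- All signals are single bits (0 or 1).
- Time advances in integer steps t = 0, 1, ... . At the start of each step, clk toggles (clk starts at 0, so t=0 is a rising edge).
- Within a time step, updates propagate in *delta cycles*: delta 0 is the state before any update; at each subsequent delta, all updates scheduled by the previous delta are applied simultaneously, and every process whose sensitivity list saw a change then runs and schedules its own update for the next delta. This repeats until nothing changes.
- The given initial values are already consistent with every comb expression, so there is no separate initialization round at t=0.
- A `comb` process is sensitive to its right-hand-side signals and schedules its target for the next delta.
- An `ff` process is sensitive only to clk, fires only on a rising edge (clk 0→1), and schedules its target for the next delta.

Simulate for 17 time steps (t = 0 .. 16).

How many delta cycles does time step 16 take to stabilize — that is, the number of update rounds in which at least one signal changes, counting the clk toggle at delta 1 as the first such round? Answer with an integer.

4

[bits: s2,s3,s0,s4,s1,clk,s5]
t=0: Δ0=1100000 Δ1=1100010 Δ2=1101010 Δ3=1111110 Δ4=1111111 | 4Δ
t=1: Δ0=1111111 Δ1=1111101 | 1Δ
t=2: Δ0=1111101 Δ1=1111111 Δ2=1110111 Δ3=1100111 Δ4=1100011 Δ5=1100010 | 5Δ
t=3: Δ0=1100010 Δ1=1100000 | 1Δ
t=4: Δ0=1100000 Δ1=1100010 Δ2=1101010 Δ3=1111110 Δ4=1111111 | 4Δ
t=5: Δ0=1111111 Δ1=1111101 | 1Δ
t=6: Δ0=1111101 Δ1=1111111 Δ2=1110111 Δ3=1100111 Δ4=1100011 Δ5=1100010 | 5Δ
t=7: Δ0=1100010 Δ1=1100000 | 1Δ
t=8: Δ0=1100000 Δ1=1100010 Δ2=1101010 Δ3=1111110 Δ4=1111111 | 4Δ
t=9: Δ0=1111111 Δ1=1111101 | 1Δ
t=10: Δ0=1111101 Δ1=1111111 Δ2=1110111 Δ3=1100111 Δ4=1100011 Δ5=1100010 | 5Δ
t=11: Δ0=1100010 Δ1=1100000 | 1Δ
t=12: Δ0=1100000 Δ1=1100010 Δ2=1101010 Δ3=1111110 Δ4=1111111 | 4Δ
t=13: Δ0=1111111 Δ1=1111101 | 1Δ
t=14: Δ0=1111101 Δ1=1111111 Δ2=1110111 Δ3=1100111 Δ4=1100011 Δ5=1100010 | 5Δ
t=15: Δ0=1100010 Δ1=1100000 | 1Δ
t=16: Δ0=1100000 Δ1=1100010 Δ2=1101010 Δ3=1111110 Δ4=1111111 | 4Δ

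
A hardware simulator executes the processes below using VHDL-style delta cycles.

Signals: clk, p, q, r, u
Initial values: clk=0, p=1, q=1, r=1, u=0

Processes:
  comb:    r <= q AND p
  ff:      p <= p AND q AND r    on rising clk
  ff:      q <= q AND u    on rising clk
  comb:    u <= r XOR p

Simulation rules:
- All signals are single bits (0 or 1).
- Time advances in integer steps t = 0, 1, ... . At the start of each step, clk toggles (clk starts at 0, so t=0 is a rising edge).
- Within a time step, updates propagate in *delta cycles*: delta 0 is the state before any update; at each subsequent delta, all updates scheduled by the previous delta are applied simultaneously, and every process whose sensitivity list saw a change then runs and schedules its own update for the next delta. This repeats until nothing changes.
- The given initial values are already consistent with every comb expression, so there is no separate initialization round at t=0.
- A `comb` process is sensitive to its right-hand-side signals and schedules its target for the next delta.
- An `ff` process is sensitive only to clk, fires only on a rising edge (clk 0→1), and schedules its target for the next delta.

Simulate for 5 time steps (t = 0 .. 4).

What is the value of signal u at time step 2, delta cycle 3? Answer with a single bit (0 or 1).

t=0 Δ0: q=1 u=0 clk=0 r=1 p=1
  Δ1: clk:0→1
  Δ2: q:1→0
  Δ3: r:1→0
  Δ4: u:0→1
  (4Δ to stable)
t=1 Δ0: q=0 u=1 clk=1 r=0 p=1
  Δ1: clk:1→0
  (1Δ to stable)
t=2 Δ0: q=0 u=1 clk=0 r=0 p=1
  Δ1: clk:0→1
  Δ2: p:1→0
  Δ3: u:1→0
  (3Δ to stable)
t=3 Δ0: q=0 u=0 clk=1 r=0 p=0
  Δ1: clk:1→0
  (1Δ to stable)
t=4 Δ0: q=0 u=0 clk=0 r=0 p=0
  Δ1: clk:0→1
  (1Δ to stable)

0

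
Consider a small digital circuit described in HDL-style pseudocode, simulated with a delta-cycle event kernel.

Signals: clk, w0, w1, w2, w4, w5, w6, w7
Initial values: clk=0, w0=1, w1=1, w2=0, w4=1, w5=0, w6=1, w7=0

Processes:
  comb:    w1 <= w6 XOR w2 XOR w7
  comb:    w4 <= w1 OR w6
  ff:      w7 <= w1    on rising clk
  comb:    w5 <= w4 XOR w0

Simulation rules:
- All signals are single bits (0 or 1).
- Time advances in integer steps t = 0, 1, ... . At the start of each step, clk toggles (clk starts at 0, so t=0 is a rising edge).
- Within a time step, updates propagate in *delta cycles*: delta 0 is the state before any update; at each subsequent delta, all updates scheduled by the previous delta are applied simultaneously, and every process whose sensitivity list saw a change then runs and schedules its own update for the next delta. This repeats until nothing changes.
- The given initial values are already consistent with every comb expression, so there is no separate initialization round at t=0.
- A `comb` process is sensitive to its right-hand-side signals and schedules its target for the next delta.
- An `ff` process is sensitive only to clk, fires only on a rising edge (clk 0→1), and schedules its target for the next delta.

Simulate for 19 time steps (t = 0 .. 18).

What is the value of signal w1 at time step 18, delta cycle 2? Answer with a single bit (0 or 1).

0

t0.Δ0 w5=0 w6=1 w4=1 w1=1 w0=1 w7=0 w2=0 clk=0
t0.Δ1 w5=0 w6=1 w4=1 w1=1 w0=1 w7=0 w2=0 clk=1
t0.Δ2 w5=0 w6=1 w4=1 w1=1 w0=1 w7=1 w2=0 clk=1
t0.Δ3 w5=0 w6=1 w4=1 w1=0 w0=1 w7=1 w2=0 clk=1
t1.Δ0 w5=0 w6=1 w4=1 w1=0 w0=1 w7=1 w2=0 clk=1
t1.Δ1 w5=0 w6=1 w4=1 w1=0 w0=1 w7=1 w2=0 clk=0
t2.Δ0 w5=0 w6=1 w4=1 w1=0 w0=1 w7=1 w2=0 clk=0
t2.Δ1 w5=0 w6=1 w4=1 w1=0 w0=1 w7=1 w2=0 clk=1
t2.Δ2 w5=0 w6=1 w4=1 w1=0 w0=1 w7=0 w2=0 clk=1
t2.Δ3 w5=0 w6=1 w4=1 w1=1 w0=1 w7=0 w2=0 clk=1
t3.Δ0 w5=0 w6=1 w4=1 w1=1 w0=1 w7=0 w2=0 clk=1
t3.Δ1 w5=0 w6=1 w4=1 w1=1 w0=1 w7=0 w2=0 clk=0
t4.Δ0 w5=0 w6=1 w4=1 w1=1 w0=1 w7=0 w2=0 clk=0
t4.Δ1 w5=0 w6=1 w4=1 w1=1 w0=1 w7=0 w2=0 clk=1
t4.Δ2 w5=0 w6=1 w4=1 w1=1 w0=1 w7=1 w2=0 clk=1
t4.Δ3 w5=0 w6=1 w4=1 w1=0 w0=1 w7=1 w2=0 clk=1
t5.Δ0 w5=0 w6=1 w4=1 w1=0 w0=1 w7=1 w2=0 clk=1
t5.Δ1 w5=0 w6=1 w4=1 w1=0 w0=1 w7=1 w2=0 clk=0
t6.Δ0 w5=0 w6=1 w4=1 w1=0 w0=1 w7=1 w2=0 clk=0
t6.Δ1 w5=0 w6=1 w4=1 w1=0 w0=1 w7=1 w2=0 clk=1
t6.Δ2 w5=0 w6=1 w4=1 w1=0 w0=1 w7=0 w2=0 clk=1
t6.Δ3 w5=0 w6=1 w4=1 w1=1 w0=1 w7=0 w2=0 clk=1
t7.Δ0 w5=0 w6=1 w4=1 w1=1 w0=1 w7=0 w2=0 clk=1
t7.Δ1 w5=0 w6=1 w4=1 w1=1 w0=1 w7=0 w2=0 clk=0
t8.Δ0 w5=0 w6=1 w4=1 w1=1 w0=1 w7=0 w2=0 clk=0
t8.Δ1 w5=0 w6=1 w4=1 w1=1 w0=1 w7=0 w2=0 clk=1
t8.Δ2 w5=0 w6=1 w4=1 w1=1 w0=1 w7=1 w2=0 clk=1
t8.Δ3 w5=0 w6=1 w4=1 w1=0 w0=1 w7=1 w2=0 clk=1
t9.Δ0 w5=0 w6=1 w4=1 w1=0 w0=1 w7=1 w2=0 clk=1
t9.Δ1 w5=0 w6=1 w4=1 w1=0 w0=1 w7=1 w2=0 clk=0
t10.Δ0 w5=0 w6=1 w4=1 w1=0 w0=1 w7=1 w2=0 clk=0
t10.Δ1 w5=0 w6=1 w4=1 w1=0 w0=1 w7=1 w2=0 clk=1
t10.Δ2 w5=0 w6=1 w4=1 w1=0 w0=1 w7=0 w2=0 clk=1
t10.Δ3 w5=0 w6=1 w4=1 w1=1 w0=1 w7=0 w2=0 clk=1
t11.Δ0 w5=0 w6=1 w4=1 w1=1 w0=1 w7=0 w2=0 clk=1
t11.Δ1 w5=0 w6=1 w4=1 w1=1 w0=1 w7=0 w2=0 clk=0
t12.Δ0 w5=0 w6=1 w4=1 w1=1 w0=1 w7=0 w2=0 clk=0
t12.Δ1 w5=0 w6=1 w4=1 w1=1 w0=1 w7=0 w2=0 clk=1
t12.Δ2 w5=0 w6=1 w4=1 w1=1 w0=1 w7=1 w2=0 clk=1
t12.Δ3 w5=0 w6=1 w4=1 w1=0 w0=1 w7=1 w2=0 clk=1
t13.Δ0 w5=0 w6=1 w4=1 w1=0 w0=1 w7=1 w2=0 clk=1
t13.Δ1 w5=0 w6=1 w4=1 w1=0 w0=1 w7=1 w2=0 clk=0
t14.Δ0 w5=0 w6=1 w4=1 w1=0 w0=1 w7=1 w2=0 clk=0
t14.Δ1 w5=0 w6=1 w4=1 w1=0 w0=1 w7=1 w2=0 clk=1
t14.Δ2 w5=0 w6=1 w4=1 w1=0 w0=1 w7=0 w2=0 clk=1
t14.Δ3 w5=0 w6=1 w4=1 w1=1 w0=1 w7=0 w2=0 clk=1
t15.Δ0 w5=0 w6=1 w4=1 w1=1 w0=1 w7=0 w2=0 clk=1
t15.Δ1 w5=0 w6=1 w4=1 w1=1 w0=1 w7=0 w2=0 clk=0
t16.Δ0 w5=0 w6=1 w4=1 w1=1 w0=1 w7=0 w2=0 clk=0
t16.Δ1 w5=0 w6=1 w4=1 w1=1 w0=1 w7=0 w2=0 clk=1
t16.Δ2 w5=0 w6=1 w4=1 w1=1 w0=1 w7=1 w2=0 clk=1
t16.Δ3 w5=0 w6=1 w4=1 w1=0 w0=1 w7=1 w2=0 clk=1
t17.Δ0 w5=0 w6=1 w4=1 w1=0 w0=1 w7=1 w2=0 clk=1
t17.Δ1 w5=0 w6=1 w4=1 w1=0 w0=1 w7=1 w2=0 clk=0
t18.Δ0 w5=0 w6=1 w4=1 w1=0 w0=1 w7=1 w2=0 clk=0
t18.Δ1 w5=0 w6=1 w4=1 w1=0 w0=1 w7=1 w2=0 clk=1
t18.Δ2 w5=0 w6=1 w4=1 w1=0 w0=1 w7=0 w2=0 clk=1
t18.Δ3 w5=0 w6=1 w4=1 w1=1 w0=1 w7=0 w2=0 clk=1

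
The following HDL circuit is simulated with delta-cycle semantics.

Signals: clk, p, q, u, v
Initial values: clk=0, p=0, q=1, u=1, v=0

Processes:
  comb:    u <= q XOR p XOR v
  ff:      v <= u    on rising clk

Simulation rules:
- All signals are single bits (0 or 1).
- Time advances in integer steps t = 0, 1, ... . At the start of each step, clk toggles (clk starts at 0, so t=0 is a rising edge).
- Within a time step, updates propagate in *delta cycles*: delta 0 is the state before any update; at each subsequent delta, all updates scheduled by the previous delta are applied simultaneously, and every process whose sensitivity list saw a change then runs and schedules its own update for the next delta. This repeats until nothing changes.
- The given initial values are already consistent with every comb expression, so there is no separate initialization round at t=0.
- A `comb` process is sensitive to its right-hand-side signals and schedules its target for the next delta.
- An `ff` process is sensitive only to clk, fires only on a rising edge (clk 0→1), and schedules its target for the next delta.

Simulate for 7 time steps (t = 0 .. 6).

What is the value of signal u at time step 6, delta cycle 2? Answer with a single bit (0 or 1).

[bits: p,clk,u,v,q]
t=0: Δ0=00101 Δ1=01101 Δ2=01111 Δ3=01011 | 3Δ
t=1: Δ0=01011 Δ1=00011 | 1Δ
t=2: Δ0=00011 Δ1=01011 Δ2=01001 Δ3=01101 | 3Δ
t=3: Δ0=01101 Δ1=00101 | 1Δ
t=4: Δ0=00101 Δ1=01101 Δ2=01111 Δ3=01011 | 3Δ
t=5: Δ0=01011 Δ1=00011 | 1Δ
t=6: Δ0=00011 Δ1=01011 Δ2=01001 Δ3=01101 | 3Δ

0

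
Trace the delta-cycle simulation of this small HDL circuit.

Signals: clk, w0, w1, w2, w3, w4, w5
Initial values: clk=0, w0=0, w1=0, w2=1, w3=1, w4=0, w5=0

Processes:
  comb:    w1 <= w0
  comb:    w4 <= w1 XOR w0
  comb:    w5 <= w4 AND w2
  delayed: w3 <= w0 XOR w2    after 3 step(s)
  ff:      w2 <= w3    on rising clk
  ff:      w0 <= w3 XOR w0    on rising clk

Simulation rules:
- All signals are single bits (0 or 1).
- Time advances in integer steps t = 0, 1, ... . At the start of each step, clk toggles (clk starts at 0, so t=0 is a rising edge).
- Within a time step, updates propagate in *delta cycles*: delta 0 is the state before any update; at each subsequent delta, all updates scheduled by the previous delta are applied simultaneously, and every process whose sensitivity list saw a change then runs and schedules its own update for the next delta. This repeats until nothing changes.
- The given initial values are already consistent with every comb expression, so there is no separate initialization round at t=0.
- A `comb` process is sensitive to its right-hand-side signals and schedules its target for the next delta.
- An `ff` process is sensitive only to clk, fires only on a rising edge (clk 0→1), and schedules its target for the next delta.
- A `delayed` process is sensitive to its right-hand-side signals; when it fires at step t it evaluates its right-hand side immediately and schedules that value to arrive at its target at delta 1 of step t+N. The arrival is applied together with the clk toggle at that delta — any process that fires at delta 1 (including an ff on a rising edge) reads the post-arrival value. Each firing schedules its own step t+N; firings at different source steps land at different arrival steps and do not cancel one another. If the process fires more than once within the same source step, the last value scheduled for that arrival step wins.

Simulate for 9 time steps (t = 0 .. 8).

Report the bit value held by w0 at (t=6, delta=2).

t0.Δ0 w0=0 clk=0 w1=0 w5=0 w4=0 w3=1 w2=1
t0.Δ1 w0=0 clk=1 w1=0 w5=0 w4=0 w3=1 w2=1
t0.Δ2 w0=1 clk=1 w1=0 w5=0 w4=0 w3=1 w2=1
t0.Δ3 w0=1 clk=1 w1=1 w5=0 w4=1 w3=1 w2=1
t0.Δ4 w0=1 clk=1 w1=1 w5=1 w4=0 w3=1 w2=1
t0.Δ5 w0=1 clk=1 w1=1 w5=0 w4=0 w3=1 w2=1
t1.Δ0 w0=1 clk=1 w1=1 w5=0 w4=0 w3=1 w2=1
t1.Δ1 w0=1 clk=0 w1=1 w5=0 w4=0 w3=1 w2=1
t2.Δ0 w0=1 clk=0 w1=1 w5=0 w4=0 w3=1 w2=1
t2.Δ1 w0=1 clk=1 w1=1 w5=0 w4=0 w3=1 w2=1
t2.Δ2 w0=0 clk=1 w1=1 w5=0 w4=0 w3=1 w2=1
t2.Δ3 w0=0 clk=1 w1=0 w5=0 w4=1 w3=1 w2=1
t2.Δ4 w0=0 clk=1 w1=0 w5=1 w4=0 w3=1 w2=1
t2.Δ5 w0=0 clk=1 w1=0 w5=0 w4=0 w3=1 w2=1
t3.Δ0 w0=0 clk=1 w1=0 w5=0 w4=0 w3=1 w2=1
t3.Δ1 w0=0 clk=0 w1=0 w5=0 w4=0 w3=0 w2=1
t4.Δ0 w0=0 clk=0 w1=0 w5=0 w4=0 w3=0 w2=1
t4.Δ1 w0=0 clk=1 w1=0 w5=0 w4=0 w3=0 w2=1
t4.Δ2 w0=0 clk=1 w1=0 w5=0 w4=0 w3=0 w2=0
t5.Δ0 w0=0 clk=1 w1=0 w5=0 w4=0 w3=0 w2=0
t5.Δ1 w0=0 clk=0 w1=0 w5=0 w4=0 w3=1 w2=0
t6.Δ0 w0=0 clk=0 w1=0 w5=0 w4=0 w3=1 w2=0
t6.Δ1 w0=0 clk=1 w1=0 w5=0 w4=0 w3=1 w2=0
t6.Δ2 w0=1 clk=1 w1=0 w5=0 w4=0 w3=1 w2=1
t6.Δ3 w0=1 clk=1 w1=1 w5=0 w4=1 w3=1 w2=1
t6.Δ4 w0=1 clk=1 w1=1 w5=1 w4=0 w3=1 w2=1
t6.Δ5 w0=1 clk=1 w1=1 w5=0 w4=0 w3=1 w2=1
t7.Δ0 w0=1 clk=1 w1=1 w5=0 w4=0 w3=1 w2=1
t7.Δ1 w0=1 clk=0 w1=1 w5=0 w4=0 w3=0 w2=1
t8.Δ0 w0=1 clk=0 w1=1 w5=0 w4=0 w3=0 w2=1
t8.Δ1 w0=1 clk=1 w1=1 w5=0 w4=0 w3=0 w2=1
t8.Δ2 w0=1 clk=1 w1=1 w5=0 w4=0 w3=0 w2=0

1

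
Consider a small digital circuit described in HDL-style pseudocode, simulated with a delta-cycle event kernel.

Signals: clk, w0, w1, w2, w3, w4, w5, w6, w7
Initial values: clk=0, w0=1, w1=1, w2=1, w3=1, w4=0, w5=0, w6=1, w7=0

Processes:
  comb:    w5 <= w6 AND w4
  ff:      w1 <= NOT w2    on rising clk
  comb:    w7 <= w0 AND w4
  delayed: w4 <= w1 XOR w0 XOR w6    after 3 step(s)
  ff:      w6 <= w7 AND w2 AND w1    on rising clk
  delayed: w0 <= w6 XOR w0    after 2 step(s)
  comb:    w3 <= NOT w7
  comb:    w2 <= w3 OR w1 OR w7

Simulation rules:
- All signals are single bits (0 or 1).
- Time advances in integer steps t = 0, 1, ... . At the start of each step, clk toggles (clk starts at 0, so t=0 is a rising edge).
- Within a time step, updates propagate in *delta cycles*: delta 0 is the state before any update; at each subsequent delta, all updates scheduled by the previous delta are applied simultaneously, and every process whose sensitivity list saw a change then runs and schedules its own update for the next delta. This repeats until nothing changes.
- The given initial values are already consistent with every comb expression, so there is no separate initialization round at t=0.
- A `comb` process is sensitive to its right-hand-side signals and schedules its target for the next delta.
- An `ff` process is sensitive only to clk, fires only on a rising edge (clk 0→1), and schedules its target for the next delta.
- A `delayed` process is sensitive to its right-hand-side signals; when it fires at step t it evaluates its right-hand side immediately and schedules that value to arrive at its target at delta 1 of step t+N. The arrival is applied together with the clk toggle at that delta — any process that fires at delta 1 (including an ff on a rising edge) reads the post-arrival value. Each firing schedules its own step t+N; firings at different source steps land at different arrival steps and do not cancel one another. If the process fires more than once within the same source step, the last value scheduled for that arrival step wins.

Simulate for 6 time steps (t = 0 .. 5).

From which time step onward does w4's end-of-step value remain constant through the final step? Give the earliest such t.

3

[bits: w4,w3,w7,clk,w0,w5,w1,w6,w2]
t=0: Δ0=010010111 Δ1=010110111 Δ2=010110001 | 2Δ
t=1: Δ0=010110001 Δ1=010010001 | 1Δ
t=2: Δ0=010010001 Δ1=010110001 | 1Δ
t=3: Δ0=010110001 Δ1=110010001 Δ2=111010001 Δ3=101010001 | 3Δ
t=4: Δ0=101010001 Δ1=101110001 | 1Δ
t=5: Δ0=101110001 Δ1=101010001 | 1Δ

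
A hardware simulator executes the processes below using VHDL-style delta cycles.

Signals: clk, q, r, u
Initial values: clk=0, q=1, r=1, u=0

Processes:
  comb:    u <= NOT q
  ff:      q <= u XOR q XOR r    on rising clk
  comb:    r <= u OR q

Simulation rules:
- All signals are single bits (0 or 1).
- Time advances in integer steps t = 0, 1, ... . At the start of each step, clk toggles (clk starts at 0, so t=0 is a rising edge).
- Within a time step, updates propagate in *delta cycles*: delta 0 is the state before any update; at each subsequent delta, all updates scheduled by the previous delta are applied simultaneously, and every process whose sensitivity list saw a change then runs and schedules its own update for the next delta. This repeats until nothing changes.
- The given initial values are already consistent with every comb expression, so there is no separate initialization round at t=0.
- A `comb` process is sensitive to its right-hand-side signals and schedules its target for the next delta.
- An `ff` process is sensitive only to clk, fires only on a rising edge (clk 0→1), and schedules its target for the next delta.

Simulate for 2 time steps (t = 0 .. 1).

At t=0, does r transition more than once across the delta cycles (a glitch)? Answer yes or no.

[bits: clk,r,q,u]
t=0: Δ0=0110 Δ1=1110 Δ2=1100 Δ3=1001 Δ4=1101 | 4Δ
t=1: Δ0=1101 Δ1=0101 | 1Δ

yes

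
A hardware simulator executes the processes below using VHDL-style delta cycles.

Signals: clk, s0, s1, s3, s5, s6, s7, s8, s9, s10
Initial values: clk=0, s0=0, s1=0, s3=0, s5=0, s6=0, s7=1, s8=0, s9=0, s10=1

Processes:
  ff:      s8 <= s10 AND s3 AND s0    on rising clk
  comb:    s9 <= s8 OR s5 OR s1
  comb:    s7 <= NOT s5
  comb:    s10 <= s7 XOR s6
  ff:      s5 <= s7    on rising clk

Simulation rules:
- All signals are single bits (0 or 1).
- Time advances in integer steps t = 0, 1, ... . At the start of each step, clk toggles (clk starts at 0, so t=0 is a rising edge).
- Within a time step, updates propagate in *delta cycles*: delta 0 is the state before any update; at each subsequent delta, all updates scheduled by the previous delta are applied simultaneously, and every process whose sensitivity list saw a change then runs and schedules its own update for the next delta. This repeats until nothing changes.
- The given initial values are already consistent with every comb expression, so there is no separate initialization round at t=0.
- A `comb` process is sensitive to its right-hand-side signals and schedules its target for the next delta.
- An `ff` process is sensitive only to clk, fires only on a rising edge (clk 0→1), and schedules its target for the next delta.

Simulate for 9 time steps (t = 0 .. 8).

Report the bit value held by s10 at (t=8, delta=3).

t=0 Δ0: clk=0 s8=0 s7=1 s5=0 s1=0 s3=0 s9=0 s6=0 s0=0 s10=1
  Δ1: clk:0→1
  Δ2: s5:0→1
  Δ3: s7:1→0, s9:0→1
  Δ4: s10:1→0
  (4Δ to stable)
t=1 Δ0: clk=1 s8=0 s7=0 s5=1 s1=0 s3=0 s9=1 s6=0 s0=0 s10=0
  Δ1: clk:1→0
  (1Δ to stable)
t=2 Δ0: clk=0 s8=0 s7=0 s5=1 s1=0 s3=0 s9=1 s6=0 s0=0 s10=0
  Δ1: clk:0→1
  Δ2: s5:1→0
  Δ3: s7:0→1, s9:1→0
  Δ4: s10:0→1
  (4Δ to stable)
t=3 Δ0: clk=1 s8=0 s7=1 s5=0 s1=0 s3=0 s9=0 s6=0 s0=0 s10=1
  Δ1: clk:1→0
  (1Δ to stable)
t=4 Δ0: clk=0 s8=0 s7=1 s5=0 s1=0 s3=0 s9=0 s6=0 s0=0 s10=1
  Δ1: clk:0→1
  Δ2: s5:0→1
  Δ3: s7:1→0, s9:0→1
  Δ4: s10:1→0
  (4Δ to stable)
t=5 Δ0: clk=1 s8=0 s7=0 s5=1 s1=0 s3=0 s9=1 s6=0 s0=0 s10=0
  Δ1: clk:1→0
  (1Δ to stable)
t=6 Δ0: clk=0 s8=0 s7=0 s5=1 s1=0 s3=0 s9=1 s6=0 s0=0 s10=0
  Δ1: clk:0→1
  Δ2: s5:1→0
  Δ3: s7:0→1, s9:1→0
  Δ4: s10:0→1
  (4Δ to stable)
t=7 Δ0: clk=1 s8=0 s7=1 s5=0 s1=0 s3=0 s9=0 s6=0 s0=0 s10=1
  Δ1: clk:1→0
  (1Δ to stable)
t=8 Δ0: clk=0 s8=0 s7=1 s5=0 s1=0 s3=0 s9=0 s6=0 s0=0 s10=1
  Δ1: clk:0→1
  Δ2: s5:0→1
  Δ3: s7:1→0, s9:0→1
  Δ4: s10:1→0
  (4Δ to stable)

1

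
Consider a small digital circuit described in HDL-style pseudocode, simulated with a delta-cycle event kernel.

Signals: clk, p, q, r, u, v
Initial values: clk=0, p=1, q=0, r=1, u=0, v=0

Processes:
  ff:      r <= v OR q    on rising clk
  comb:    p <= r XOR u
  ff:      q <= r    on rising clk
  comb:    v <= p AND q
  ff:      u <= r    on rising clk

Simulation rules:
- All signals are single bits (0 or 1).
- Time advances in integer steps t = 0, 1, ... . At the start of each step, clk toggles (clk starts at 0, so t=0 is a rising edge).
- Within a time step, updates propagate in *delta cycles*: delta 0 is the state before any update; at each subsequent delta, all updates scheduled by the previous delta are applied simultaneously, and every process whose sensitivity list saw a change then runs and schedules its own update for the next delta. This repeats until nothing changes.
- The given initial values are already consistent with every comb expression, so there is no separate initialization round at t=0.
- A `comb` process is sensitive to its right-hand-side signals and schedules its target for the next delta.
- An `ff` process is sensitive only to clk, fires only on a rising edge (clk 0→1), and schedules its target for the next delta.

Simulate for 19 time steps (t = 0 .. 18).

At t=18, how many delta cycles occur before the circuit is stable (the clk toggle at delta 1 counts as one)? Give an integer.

3

t0.Δ0 r=1 clk=0 q=0 v=0 u=0 p=1
t0.Δ1 r=1 clk=1 q=0 v=0 u=0 p=1
t0.Δ2 r=0 clk=1 q=1 v=0 u=1 p=1
t0.Δ3 r=0 clk=1 q=1 v=1 u=1 p=1
t1.Δ0 r=0 clk=1 q=1 v=1 u=1 p=1
t1.Δ1 r=0 clk=0 q=1 v=1 u=1 p=1
t2.Δ0 r=0 clk=0 q=1 v=1 u=1 p=1
t2.Δ1 r=0 clk=1 q=1 v=1 u=1 p=1
t2.Δ2 r=1 clk=1 q=0 v=1 u=0 p=1
t2.Δ3 r=1 clk=1 q=0 v=0 u=0 p=1
t3.Δ0 r=1 clk=1 q=0 v=0 u=0 p=1
t3.Δ1 r=1 clk=0 q=0 v=0 u=0 p=1
t4.Δ0 r=1 clk=0 q=0 v=0 u=0 p=1
t4.Δ1 r=1 clk=1 q=0 v=0 u=0 p=1
t4.Δ2 r=0 clk=1 q=1 v=0 u=1 p=1
t4.Δ3 r=0 clk=1 q=1 v=1 u=1 p=1
t5.Δ0 r=0 clk=1 q=1 v=1 u=1 p=1
t5.Δ1 r=0 clk=0 q=1 v=1 u=1 p=1
t6.Δ0 r=0 clk=0 q=1 v=1 u=1 p=1
t6.Δ1 r=0 clk=1 q=1 v=1 u=1 p=1
t6.Δ2 r=1 clk=1 q=0 v=1 u=0 p=1
t6.Δ3 r=1 clk=1 q=0 v=0 u=0 p=1
t7.Δ0 r=1 clk=1 q=0 v=0 u=0 p=1
t7.Δ1 r=1 clk=0 q=0 v=0 u=0 p=1
t8.Δ0 r=1 clk=0 q=0 v=0 u=0 p=1
t8.Δ1 r=1 clk=1 q=0 v=0 u=0 p=1
t8.Δ2 r=0 clk=1 q=1 v=0 u=1 p=1
t8.Δ3 r=0 clk=1 q=1 v=1 u=1 p=1
t9.Δ0 r=0 clk=1 q=1 v=1 u=1 p=1
t9.Δ1 r=0 clk=0 q=1 v=1 u=1 p=1
t10.Δ0 r=0 clk=0 q=1 v=1 u=1 p=1
t10.Δ1 r=0 clk=1 q=1 v=1 u=1 p=1
t10.Δ2 r=1 clk=1 q=0 v=1 u=0 p=1
t10.Δ3 r=1 clk=1 q=0 v=0 u=0 p=1
t11.Δ0 r=1 clk=1 q=0 v=0 u=0 p=1
t11.Δ1 r=1 clk=0 q=0 v=0 u=0 p=1
t12.Δ0 r=1 clk=0 q=0 v=0 u=0 p=1
t12.Δ1 r=1 clk=1 q=0 v=0 u=0 p=1
t12.Δ2 r=0 clk=1 q=1 v=0 u=1 p=1
t12.Δ3 r=0 clk=1 q=1 v=1 u=1 p=1
t13.Δ0 r=0 clk=1 q=1 v=1 u=1 p=1
t13.Δ1 r=0 clk=0 q=1 v=1 u=1 p=1
t14.Δ0 r=0 clk=0 q=1 v=1 u=1 p=1
t14.Δ1 r=0 clk=1 q=1 v=1 u=1 p=1
t14.Δ2 r=1 clk=1 q=0 v=1 u=0 p=1
t14.Δ3 r=1 clk=1 q=0 v=0 u=0 p=1
t15.Δ0 r=1 clk=1 q=0 v=0 u=0 p=1
t15.Δ1 r=1 clk=0 q=0 v=0 u=0 p=1
t16.Δ0 r=1 clk=0 q=0 v=0 u=0 p=1
t16.Δ1 r=1 clk=1 q=0 v=0 u=0 p=1
t16.Δ2 r=0 clk=1 q=1 v=0 u=1 p=1
t16.Δ3 r=0 clk=1 q=1 v=1 u=1 p=1
t17.Δ0 r=0 clk=1 q=1 v=1 u=1 p=1
t17.Δ1 r=0 clk=0 q=1 v=1 u=1 p=1
t18.Δ0 r=0 clk=0 q=1 v=1 u=1 p=1
t18.Δ1 r=0 clk=1 q=1 v=1 u=1 p=1
t18.Δ2 r=1 clk=1 q=0 v=1 u=0 p=1
t18.Δ3 r=1 clk=1 q=0 v=0 u=0 p=1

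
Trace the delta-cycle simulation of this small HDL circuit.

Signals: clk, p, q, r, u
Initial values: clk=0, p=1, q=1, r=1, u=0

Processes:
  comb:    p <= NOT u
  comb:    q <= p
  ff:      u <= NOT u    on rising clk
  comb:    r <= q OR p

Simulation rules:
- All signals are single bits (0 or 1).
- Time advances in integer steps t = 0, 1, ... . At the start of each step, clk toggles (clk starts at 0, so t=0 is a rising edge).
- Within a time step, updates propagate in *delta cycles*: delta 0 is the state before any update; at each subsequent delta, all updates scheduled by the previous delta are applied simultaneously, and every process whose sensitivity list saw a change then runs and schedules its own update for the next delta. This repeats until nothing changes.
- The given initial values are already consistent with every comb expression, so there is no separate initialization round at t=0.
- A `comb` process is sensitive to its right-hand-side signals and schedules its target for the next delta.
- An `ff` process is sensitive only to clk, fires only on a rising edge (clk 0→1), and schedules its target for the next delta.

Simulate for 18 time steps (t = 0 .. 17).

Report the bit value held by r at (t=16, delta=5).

0

t0.Δ0 clk=0 q=1 p=1 u=0 r=1
t0.Δ1 clk=1 q=1 p=1 u=0 r=1
t0.Δ2 clk=1 q=1 p=1 u=1 r=1
t0.Δ3 clk=1 q=1 p=0 u=1 r=1
t0.Δ4 clk=1 q=0 p=0 u=1 r=1
t0.Δ5 clk=1 q=0 p=0 u=1 r=0
t1.Δ0 clk=1 q=0 p=0 u=1 r=0
t1.Δ1 clk=0 q=0 p=0 u=1 r=0
t2.Δ0 clk=0 q=0 p=0 u=1 r=0
t2.Δ1 clk=1 q=0 p=0 u=1 r=0
t2.Δ2 clk=1 q=0 p=0 u=0 r=0
t2.Δ3 clk=1 q=0 p=1 u=0 r=0
t2.Δ4 clk=1 q=1 p=1 u=0 r=1
t3.Δ0 clk=1 q=1 p=1 u=0 r=1
t3.Δ1 clk=0 q=1 p=1 u=0 r=1
t4.Δ0 clk=0 q=1 p=1 u=0 r=1
t4.Δ1 clk=1 q=1 p=1 u=0 r=1
t4.Δ2 clk=1 q=1 p=1 u=1 r=1
t4.Δ3 clk=1 q=1 p=0 u=1 r=1
t4.Δ4 clk=1 q=0 p=0 u=1 r=1
t4.Δ5 clk=1 q=0 p=0 u=1 r=0
t5.Δ0 clk=1 q=0 p=0 u=1 r=0
t5.Δ1 clk=0 q=0 p=0 u=1 r=0
t6.Δ0 clk=0 q=0 p=0 u=1 r=0
t6.Δ1 clk=1 q=0 p=0 u=1 r=0
t6.Δ2 clk=1 q=0 p=0 u=0 r=0
t6.Δ3 clk=1 q=0 p=1 u=0 r=0
t6.Δ4 clk=1 q=1 p=1 u=0 r=1
t7.Δ0 clk=1 q=1 p=1 u=0 r=1
t7.Δ1 clk=0 q=1 p=1 u=0 r=1
t8.Δ0 clk=0 q=1 p=1 u=0 r=1
t8.Δ1 clk=1 q=1 p=1 u=0 r=1
t8.Δ2 clk=1 q=1 p=1 u=1 r=1
t8.Δ3 clk=1 q=1 p=0 u=1 r=1
t8.Δ4 clk=1 q=0 p=0 u=1 r=1
t8.Δ5 clk=1 q=0 p=0 u=1 r=0
t9.Δ0 clk=1 q=0 p=0 u=1 r=0
t9.Δ1 clk=0 q=0 p=0 u=1 r=0
t10.Δ0 clk=0 q=0 p=0 u=1 r=0
t10.Δ1 clk=1 q=0 p=0 u=1 r=0
t10.Δ2 clk=1 q=0 p=0 u=0 r=0
t10.Δ3 clk=1 q=0 p=1 u=0 r=0
t10.Δ4 clk=1 q=1 p=1 u=0 r=1
t11.Δ0 clk=1 q=1 p=1 u=0 r=1
t11.Δ1 clk=0 q=1 p=1 u=0 r=1
t12.Δ0 clk=0 q=1 p=1 u=0 r=1
t12.Δ1 clk=1 q=1 p=1 u=0 r=1
t12.Δ2 clk=1 q=1 p=1 u=1 r=1
t12.Δ3 clk=1 q=1 p=0 u=1 r=1
t12.Δ4 clk=1 q=0 p=0 u=1 r=1
t12.Δ5 clk=1 q=0 p=0 u=1 r=0
t13.Δ0 clk=1 q=0 p=0 u=1 r=0
t13.Δ1 clk=0 q=0 p=0 u=1 r=0
t14.Δ0 clk=0 q=0 p=0 u=1 r=0
t14.Δ1 clk=1 q=0 p=0 u=1 r=0
t14.Δ2 clk=1 q=0 p=0 u=0 r=0
t14.Δ3 clk=1 q=0 p=1 u=0 r=0
t14.Δ4 clk=1 q=1 p=1 u=0 r=1
t15.Δ0 clk=1 q=1 p=1 u=0 r=1
t15.Δ1 clk=0 q=1 p=1 u=0 r=1
t16.Δ0 clk=0 q=1 p=1 u=0 r=1
t16.Δ1 clk=1 q=1 p=1 u=0 r=1
t16.Δ2 clk=1 q=1 p=1 u=1 r=1
t16.Δ3 clk=1 q=1 p=0 u=1 r=1
t16.Δ4 clk=1 q=0 p=0 u=1 r=1
t16.Δ5 clk=1 q=0 p=0 u=1 r=0
t17.Δ0 clk=1 q=0 p=0 u=1 r=0
t17.Δ1 clk=0 q=0 p=0 u=1 r=0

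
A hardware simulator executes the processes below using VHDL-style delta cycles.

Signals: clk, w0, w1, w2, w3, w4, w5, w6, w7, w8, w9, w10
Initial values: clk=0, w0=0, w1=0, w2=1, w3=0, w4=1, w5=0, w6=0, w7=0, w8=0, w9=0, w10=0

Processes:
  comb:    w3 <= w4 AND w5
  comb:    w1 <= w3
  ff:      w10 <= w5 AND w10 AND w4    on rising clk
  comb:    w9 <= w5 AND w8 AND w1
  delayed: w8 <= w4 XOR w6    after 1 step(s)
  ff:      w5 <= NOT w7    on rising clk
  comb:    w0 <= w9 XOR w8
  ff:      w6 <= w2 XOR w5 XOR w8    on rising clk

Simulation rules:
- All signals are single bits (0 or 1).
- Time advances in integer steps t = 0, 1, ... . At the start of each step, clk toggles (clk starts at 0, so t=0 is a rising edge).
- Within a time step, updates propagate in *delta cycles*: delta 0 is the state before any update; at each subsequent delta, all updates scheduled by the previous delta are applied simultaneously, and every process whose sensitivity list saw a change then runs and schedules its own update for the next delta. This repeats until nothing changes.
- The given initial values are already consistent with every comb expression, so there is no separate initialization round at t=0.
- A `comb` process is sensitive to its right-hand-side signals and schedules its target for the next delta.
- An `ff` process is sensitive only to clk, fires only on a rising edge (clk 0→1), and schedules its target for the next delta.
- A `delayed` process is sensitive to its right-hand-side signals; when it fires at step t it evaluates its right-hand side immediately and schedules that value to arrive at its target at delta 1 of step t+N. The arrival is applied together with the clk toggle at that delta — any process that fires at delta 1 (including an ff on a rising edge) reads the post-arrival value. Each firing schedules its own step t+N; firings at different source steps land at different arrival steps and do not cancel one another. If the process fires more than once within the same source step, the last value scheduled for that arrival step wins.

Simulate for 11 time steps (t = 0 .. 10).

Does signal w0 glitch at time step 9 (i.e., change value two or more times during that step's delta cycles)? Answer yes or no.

yes

[bits: w10,clk,w2,w7,w0,w1,w3,w8,w4,w6,w5,w9]
t=0: Δ0=001000001000 Δ1=011000001000 Δ2=011000001110 Δ3=011000101110 Δ4=011001101110 | 4Δ
t=1: Δ0=011001101110 Δ1=001001101110 | 1Δ
t=2: Δ0=001001101110 Δ1=011001101110 Δ2=011001101010 | 2Δ
t=3: Δ0=011001101010 Δ1=001001111010 Δ2=001011111011 Δ3=001001111011 | 3Δ
t=4: Δ0=001001111011 Δ1=011001111011 Δ2=011001111111 | 2Δ
t=5: Δ0=011001111111 Δ1=001001101111 Δ2=001011101110 Δ3=001001101110 | 3Δ
t=6: Δ0=001001101110 Δ1=011001101110 Δ2=011001101010 | 2Δ
t=7: Δ0=011001101010 Δ1=001001111010 Δ2=001011111011 Δ3=001001111011 | 3Δ
t=8: Δ0=001001111011 Δ1=011001111011 Δ2=011001111111 | 2Δ
t=9: Δ0=011001111111 Δ1=001001101111 Δ2=001011101110 Δ3=001001101110 | 3Δ
t=10: Δ0=001001101110 Δ1=011001101110 Δ2=011001101010 | 2Δ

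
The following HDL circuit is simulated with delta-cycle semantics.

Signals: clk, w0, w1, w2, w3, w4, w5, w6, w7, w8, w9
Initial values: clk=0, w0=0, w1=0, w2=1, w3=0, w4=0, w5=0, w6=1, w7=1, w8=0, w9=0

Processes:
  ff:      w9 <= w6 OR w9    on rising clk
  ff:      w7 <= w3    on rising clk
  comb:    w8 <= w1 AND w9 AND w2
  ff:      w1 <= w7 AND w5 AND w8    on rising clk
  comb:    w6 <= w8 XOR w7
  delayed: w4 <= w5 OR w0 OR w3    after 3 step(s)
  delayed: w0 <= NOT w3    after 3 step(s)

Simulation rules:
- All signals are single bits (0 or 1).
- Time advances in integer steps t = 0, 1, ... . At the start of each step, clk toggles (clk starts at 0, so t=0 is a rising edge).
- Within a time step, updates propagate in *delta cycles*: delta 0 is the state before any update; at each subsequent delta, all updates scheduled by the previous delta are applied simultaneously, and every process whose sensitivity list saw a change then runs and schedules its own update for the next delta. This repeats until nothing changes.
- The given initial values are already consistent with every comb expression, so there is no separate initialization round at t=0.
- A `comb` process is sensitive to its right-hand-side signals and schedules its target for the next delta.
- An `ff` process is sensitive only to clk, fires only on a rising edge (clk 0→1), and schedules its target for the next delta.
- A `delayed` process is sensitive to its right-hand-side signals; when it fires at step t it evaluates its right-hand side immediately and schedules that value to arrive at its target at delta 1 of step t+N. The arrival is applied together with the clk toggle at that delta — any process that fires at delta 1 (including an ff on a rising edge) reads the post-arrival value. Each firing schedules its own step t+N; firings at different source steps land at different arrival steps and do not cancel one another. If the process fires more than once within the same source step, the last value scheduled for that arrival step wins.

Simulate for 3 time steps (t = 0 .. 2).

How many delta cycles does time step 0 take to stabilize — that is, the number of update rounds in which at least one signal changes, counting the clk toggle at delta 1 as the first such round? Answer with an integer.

3

t=0 Δ0: w1=0 w9=0 w4=0 w0=0 w2=1 w5=0 w3=0 clk=0 w6=1 w8=0 w7=1
  Δ1: clk:0→1
  Δ2: w9:0→1, w7:1→0
  Δ3: w6:1→0
  (3Δ to stable)
t=1 Δ0: w1=0 w9=1 w4=0 w0=0 w2=1 w5=0 w3=0 clk=1 w6=0 w8=0 w7=0
  Δ1: clk:1→0
  (1Δ to stable)
t=2 Δ0: w1=0 w9=1 w4=0 w0=0 w2=1 w5=0 w3=0 clk=0 w6=0 w8=0 w7=0
  Δ1: clk:0→1
  (1Δ to stable)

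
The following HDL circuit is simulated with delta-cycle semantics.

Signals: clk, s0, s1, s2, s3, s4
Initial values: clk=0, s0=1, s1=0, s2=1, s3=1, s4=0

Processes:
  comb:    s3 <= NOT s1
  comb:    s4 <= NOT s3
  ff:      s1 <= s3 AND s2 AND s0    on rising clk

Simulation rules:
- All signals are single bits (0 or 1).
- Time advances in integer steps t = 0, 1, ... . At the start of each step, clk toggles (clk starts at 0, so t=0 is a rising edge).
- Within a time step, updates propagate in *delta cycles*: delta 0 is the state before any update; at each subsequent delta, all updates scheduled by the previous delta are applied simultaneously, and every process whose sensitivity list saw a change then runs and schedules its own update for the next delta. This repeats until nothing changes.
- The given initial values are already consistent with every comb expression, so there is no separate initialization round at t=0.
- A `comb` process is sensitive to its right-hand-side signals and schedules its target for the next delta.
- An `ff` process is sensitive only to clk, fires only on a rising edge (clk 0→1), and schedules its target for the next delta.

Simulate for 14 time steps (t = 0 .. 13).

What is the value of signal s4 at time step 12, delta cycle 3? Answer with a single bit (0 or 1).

0

t=0 Δ0: s0=1 s4=0 s2=1 s3=1 s1=0 clk=0
  Δ1: clk:0→1
  Δ2: s1:0→1
  Δ3: s3:1→0
  Δ4: s4:0→1
  (4Δ to stable)
t=1 Δ0: s0=1 s4=1 s2=1 s3=0 s1=1 clk=1
  Δ1: clk:1→0
  (1Δ to stable)
t=2 Δ0: s0=1 s4=1 s2=1 s3=0 s1=1 clk=0
  Δ1: clk:0→1
  Δ2: s1:1→0
  Δ3: s3:0→1
  Δ4: s4:1→0
  (4Δ to stable)
t=3 Δ0: s0=1 s4=0 s2=1 s3=1 s1=0 clk=1
  Δ1: clk:1→0
  (1Δ to stable)
t=4 Δ0: s0=1 s4=0 s2=1 s3=1 s1=0 clk=0
  Δ1: clk:0→1
  Δ2: s1:0→1
  Δ3: s3:1→0
  Δ4: s4:0→1
  (4Δ to stable)
t=5 Δ0: s0=1 s4=1 s2=1 s3=0 s1=1 clk=1
  Δ1: clk:1→0
  (1Δ to stable)
t=6 Δ0: s0=1 s4=1 s2=1 s3=0 s1=1 clk=0
  Δ1: clk:0→1
  Δ2: s1:1→0
  Δ3: s3:0→1
  Δ4: s4:1→0
  (4Δ to stable)
t=7 Δ0: s0=1 s4=0 s2=1 s3=1 s1=0 clk=1
  Δ1: clk:1→0
  (1Δ to stable)
t=8 Δ0: s0=1 s4=0 s2=1 s3=1 s1=0 clk=0
  Δ1: clk:0→1
  Δ2: s1:0→1
  Δ3: s3:1→0
  Δ4: s4:0→1
  (4Δ to stable)
t=9 Δ0: s0=1 s4=1 s2=1 s3=0 s1=1 clk=1
  Δ1: clk:1→0
  (1Δ to stable)
t=10 Δ0: s0=1 s4=1 s2=1 s3=0 s1=1 clk=0
  Δ1: clk:0→1
  Δ2: s1:1→0
  Δ3: s3:0→1
  Δ4: s4:1→0
  (4Δ to stable)
t=11 Δ0: s0=1 s4=0 s2=1 s3=1 s1=0 clk=1
  Δ1: clk:1→0
  (1Δ to stable)
t=12 Δ0: s0=1 s4=0 s2=1 s3=1 s1=0 clk=0
  Δ1: clk:0→1
  Δ2: s1:0→1
  Δ3: s3:1→0
  Δ4: s4:0→1
  (4Δ to stable)
t=13 Δ0: s0=1 s4=1 s2=1 s3=0 s1=1 clk=1
  Δ1: clk:1→0
  (1Δ to stable)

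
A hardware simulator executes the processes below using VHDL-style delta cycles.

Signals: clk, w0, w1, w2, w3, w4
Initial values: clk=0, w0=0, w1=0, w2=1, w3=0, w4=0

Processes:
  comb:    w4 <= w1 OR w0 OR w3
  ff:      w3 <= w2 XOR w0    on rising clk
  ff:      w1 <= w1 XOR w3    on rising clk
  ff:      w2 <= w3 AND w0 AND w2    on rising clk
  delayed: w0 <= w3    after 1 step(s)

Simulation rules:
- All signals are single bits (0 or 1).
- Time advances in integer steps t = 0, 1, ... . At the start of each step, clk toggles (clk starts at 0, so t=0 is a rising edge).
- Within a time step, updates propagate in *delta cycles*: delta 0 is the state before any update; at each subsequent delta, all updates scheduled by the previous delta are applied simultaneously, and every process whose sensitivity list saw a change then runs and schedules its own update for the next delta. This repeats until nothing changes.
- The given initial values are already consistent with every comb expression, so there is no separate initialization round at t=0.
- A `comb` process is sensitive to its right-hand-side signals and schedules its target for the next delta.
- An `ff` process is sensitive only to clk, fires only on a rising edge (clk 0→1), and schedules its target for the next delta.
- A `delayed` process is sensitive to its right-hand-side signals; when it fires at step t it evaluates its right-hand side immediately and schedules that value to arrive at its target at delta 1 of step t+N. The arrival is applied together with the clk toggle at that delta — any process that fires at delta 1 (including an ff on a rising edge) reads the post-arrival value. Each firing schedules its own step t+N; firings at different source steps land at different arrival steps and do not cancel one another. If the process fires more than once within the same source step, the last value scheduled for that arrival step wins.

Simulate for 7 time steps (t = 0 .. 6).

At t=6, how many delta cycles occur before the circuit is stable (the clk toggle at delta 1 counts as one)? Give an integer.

2

[bits: w2,w1,w0,w3,clk,w4]
t=0: Δ0=100000 Δ1=100010 Δ2=000110 Δ3=000111 | 3Δ
t=1: Δ0=000111 Δ1=001101 | 1Δ
t=2: Δ0=001101 Δ1=001111 Δ2=011111 | 2Δ
t=3: Δ0=011111 Δ1=011101 | 1Δ
t=4: Δ0=011101 Δ1=011111 Δ2=001111 | 2Δ
t=5: Δ0=001111 Δ1=001101 | 1Δ
t=6: Δ0=001101 Δ1=001111 Δ2=011111 | 2Δ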